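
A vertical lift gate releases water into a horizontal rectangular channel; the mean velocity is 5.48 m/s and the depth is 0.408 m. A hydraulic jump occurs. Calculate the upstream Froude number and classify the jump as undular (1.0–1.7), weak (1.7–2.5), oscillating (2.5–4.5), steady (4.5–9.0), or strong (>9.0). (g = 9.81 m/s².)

Fr₁ = 2.74; oscillating jump

Fr₁ = V₁/√(g·y₁) = 5.48/√(9.81×0.408) = 2.74.
Fr₁ = 2.74 lies in the oscillating range.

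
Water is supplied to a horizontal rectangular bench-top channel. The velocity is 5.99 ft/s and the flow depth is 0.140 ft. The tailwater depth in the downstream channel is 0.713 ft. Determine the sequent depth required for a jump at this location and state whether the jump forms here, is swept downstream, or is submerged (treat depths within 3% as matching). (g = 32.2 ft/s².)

Fr₁ = V₁/√(g·y₁) = 5.99/√(32.2×0.140) = 2.82.
Conjugate-depth relation: y₂/y₁ = ½[√(1 + 8Fr₁²) − 1] = ½[√64.67 − 1] = 3.52.
y₂ = 3.52 × 0.140 = 0.493 ft.
Tailwater y_tw = 0.713 ft: y_tw > y₂, so the jump is submerged.

y₂ = 0.493 ft; the jump is submerged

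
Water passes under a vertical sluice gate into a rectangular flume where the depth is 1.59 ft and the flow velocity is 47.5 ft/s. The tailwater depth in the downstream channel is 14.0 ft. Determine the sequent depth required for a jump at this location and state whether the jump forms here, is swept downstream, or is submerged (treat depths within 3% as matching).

y₂ = 14.2 ft; the jump forms here

Fr₁ = V₁/√(g·y₁) = 47.5/√(32.2×1.59) = 6.64.
Bélanger equation: y₂/y₁ = ½[√(1 + 8Fr₁²) − 1] = ½[√353.6 − 1] = 8.90.
y₂ = 8.90 × 1.59 = 14.2 ft.
Tailwater y_tw = 14.0 ft: y_tw ≈ y₂, so the jump forms here.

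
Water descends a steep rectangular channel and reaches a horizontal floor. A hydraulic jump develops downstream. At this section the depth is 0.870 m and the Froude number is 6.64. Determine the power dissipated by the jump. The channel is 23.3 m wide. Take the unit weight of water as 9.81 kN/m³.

P = 46525 kW

Fr₁ = 6.64 (given).
Conjugate-depth relation: y₂/y₁ = ½[√(1 + 8Fr₁²) − 1] = ½[√353.7 − 1] = 8.90.
y₂ = 8.90 × 0.870 = 7.75 m.
V₁ = Fr₁·√(g·y₁) = 6.64×√(9.81×0.870) = 19.4 m/s; q = V₁·y₁ = 16.9 m²/s. V₂ = q/y₂ = 16.9/7.75 = 2.18 m/s. E₁ = y₁ + V₁²/2g = 20.0 m; E₂ = y₂ + V₂²/2g = 7.99 m. ΔE = E₁ − E₂ = 12.1 m.
Q = q·b = 16.9 × 23.3 = 393 m³/s. P = γ·Q·ΔE = 9.81 × 393 × 12.1 = 46525 kW.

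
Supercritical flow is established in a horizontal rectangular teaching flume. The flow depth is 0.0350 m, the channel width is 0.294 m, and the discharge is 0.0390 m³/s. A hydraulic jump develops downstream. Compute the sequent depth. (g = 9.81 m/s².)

q = Q/b = 0.0390/0.294 = 0.133 m²/s; V₁ = q/y₁ = 3.79 m/s. Fr₁ = V₁/√(g·y₁) = 6.47.
By Bélanger, y₂/y₁ = ½[√(1 + 8Fr₁²) − 1] = ½[√335.7 − 1] = 8.66.
y₂ = 8.66 × 0.0350 = 0.303 m.

y₂ = 0.303 m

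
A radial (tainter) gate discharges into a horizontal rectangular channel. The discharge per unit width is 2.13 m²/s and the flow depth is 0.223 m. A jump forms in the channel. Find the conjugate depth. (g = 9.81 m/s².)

V₁ = q/y₁ = 2.13/0.223 = 9.55 m/s. Fr₁ = V₁/√(g·y₁) = 9.55/√(9.81×0.223) = 6.46.
Conjugate-depth relation: y₂/y₁ = ½[√(1 + 8Fr₁²) − 1] = ½[√334.6 − 1] = 8.65.
y₂ = 8.65 × 0.223 = 1.93 m.

y₂ = 1.93 m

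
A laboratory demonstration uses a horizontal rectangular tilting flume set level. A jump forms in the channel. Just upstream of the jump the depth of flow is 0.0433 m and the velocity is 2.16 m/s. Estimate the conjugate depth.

Fr₁ = V₁/√(g·y₁) = 2.16/√(9.81×0.0433) = 3.31.
Conjugate-depth relation: y₂/y₁ = ½[√(1 + 8Fr₁²) − 1] = ½[√88.87 − 1] = 4.21.
y₂ = 4.21 × 0.0433 = 0.182 m.

y₂ = 0.182 m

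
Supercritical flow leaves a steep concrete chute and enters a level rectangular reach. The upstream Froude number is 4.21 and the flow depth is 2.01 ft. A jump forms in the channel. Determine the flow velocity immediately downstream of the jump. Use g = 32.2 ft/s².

V₂ = 6.19 ft/s

Fr₁ = 4.21 (given).
Sequent-depth ratio: y₂/y₁ = ½[√(1 + 8Fr₁²) − 1] = ½[√142.8 − 1] = 5.47.
y₂ = 5.47 × 2.01 = 11.0 ft.
V₁ = Fr₁·√(g·y₁) = 4.21×√(32.2×2.01) = 33.9 ft/s; q = V₁·y₁ = 68.1 ft²/s.
V₂ = q/y₂ = 68.1/11.0 = 6.19 ft/s.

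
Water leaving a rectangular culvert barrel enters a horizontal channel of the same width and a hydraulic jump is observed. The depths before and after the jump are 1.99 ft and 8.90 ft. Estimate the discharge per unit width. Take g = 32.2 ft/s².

q = 55.7 ft²/s

For a rectangular channel the momentum equation gives q² = ½·g·y₁·y₂·(y₁ + y₂) = ½×32.2×1.99×8.90×10.9 = 3105.
q = √3105 = 55.7 ft²/s.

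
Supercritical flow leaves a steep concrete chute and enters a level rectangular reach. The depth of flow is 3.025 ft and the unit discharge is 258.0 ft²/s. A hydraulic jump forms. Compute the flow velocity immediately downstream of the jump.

V₂ = 7.270 ft/s

V₁ = q/y₁ = 258.0/3.025 = 85.29 ft/s. Fr₁ = V₁/√(g·y₁) = 85.29/√(32.2×3.025) = 8.642.
Bélanger equation: y₂/y₁ = ½[√(1 + 8Fr₁²) − 1] = ½[√598.44 − 1] = 11.73.
y₂ = 11.73 × 3.025 = 35.49 ft.
V₂ = q/y₂ = 258.0/35.49 = 7.270 ft/s.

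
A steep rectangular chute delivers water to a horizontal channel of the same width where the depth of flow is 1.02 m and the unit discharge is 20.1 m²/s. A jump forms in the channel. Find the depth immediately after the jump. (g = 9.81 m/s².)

y₂ = 8.49 m

V₁ = q/y₁ = 20.1/1.02 = 19.7 m/s. Fr₁ = V₁/√(g·y₁) = 19.7/√(9.81×1.02) = 6.23.
Bélanger equation: y₂/y₁ = ½[√(1 + 8Fr₁²) − 1] = ½[√311.5 − 1] = 8.32.
y₂ = 8.32 × 1.02 = 8.49 m.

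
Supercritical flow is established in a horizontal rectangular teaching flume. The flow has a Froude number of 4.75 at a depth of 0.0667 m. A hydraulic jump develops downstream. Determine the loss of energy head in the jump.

Fr₁ = 4.75 (given).
From the momentum equation for a rectangular channel, y₂/y₁ = ½[√(1 + 8Fr₁²) − 1] = ½[√181.5 − 1] = 6.24.
y₂ = 6.24 × 0.0667 = 0.416 m.
V₁ = Fr₁·√(g·y₁) = 4.75×√(9.81×0.0667) = 3.84 m/s; q = V₁·y₁ = 0.256 m²/s. V₂ = q/y₂ = 0.256/0.416 = 0.616 m/s. E₁ = y₁ + V₁²/2g = 0.819 m; E₂ = y₂ + V₂²/2g = 0.435 m. ΔE = E₁ − E₂ = 0.384 m.

ΔE = 0.384 m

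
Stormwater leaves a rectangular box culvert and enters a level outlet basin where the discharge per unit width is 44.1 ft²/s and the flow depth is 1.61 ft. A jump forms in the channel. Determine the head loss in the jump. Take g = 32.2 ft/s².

V₁ = q/y₁ = 44.1/1.61 = 27.4 ft/s. Fr₁ = V₁/√(g·y₁) = 27.4/√(32.2×1.61) = 3.80.
By Bélanger, y₂/y₁ = ½[√(1 + 8Fr₁²) − 1] = ½[√116.8 − 1] = 4.90.
y₂ = 4.90 × 1.61 = 7.89 ft.
Head loss: ΔE = (y₂ − y₁)³/(4y₁y₂) = (7.89 − 1.61)³/(4×1.61×7.89) = 248/50.8 = 4.88 ft.

ΔE = 4.88 ft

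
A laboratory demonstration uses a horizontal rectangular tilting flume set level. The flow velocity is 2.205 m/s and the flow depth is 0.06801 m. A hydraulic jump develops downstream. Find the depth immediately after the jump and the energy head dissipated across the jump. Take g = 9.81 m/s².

y₂ = 0.2279 m; ΔE = 0.06589 m

Fr₁ = V₁/√(g·y₁) = 2.205/√(9.81×0.06801) = 2.700.
By Bélanger, y₂/y₁ = ½[√(1 + 8Fr₁²) − 1] = ½[√59.300 − 1] = 3.350.
y₂ = 3.350 × 0.06801 = 0.2279 m.
Head loss: ΔE = (y₂ − y₁)³/(4y₁y₂) = (0.2279 − 0.06801)³/(4×0.06801×0.2279) = 0.004084/0.06199 = 0.06589 m.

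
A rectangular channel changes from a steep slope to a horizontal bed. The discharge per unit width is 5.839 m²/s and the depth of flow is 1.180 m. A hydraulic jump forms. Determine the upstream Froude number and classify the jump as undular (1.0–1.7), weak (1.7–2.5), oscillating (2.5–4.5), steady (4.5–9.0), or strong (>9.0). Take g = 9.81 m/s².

Fr₁ = 1.454; undular jump

V₁ = q/y₁ = 5.839/1.180 = 4.948 m/s. Fr₁ = V₁/√(g·y₁) = 4.948/√(9.81×1.180) = 1.454.
Fr₁ = 1.454 lies in the undular range.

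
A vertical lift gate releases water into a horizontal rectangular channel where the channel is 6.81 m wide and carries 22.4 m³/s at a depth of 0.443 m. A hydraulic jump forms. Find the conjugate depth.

y₂ = 2.02 m

q = Q/b = 22.4/6.81 = 3.29 m²/s; V₁ = q/y₁ = 7.43 m/s. Fr₁ = V₁/√(g·y₁) = 3.56.
By Bélanger, y₂/y₁ = ½[√(1 + 8Fr₁²) − 1] = ½[√102.5 − 1] = 4.56.
y₂ = 4.56 × 0.443 = 2.02 m.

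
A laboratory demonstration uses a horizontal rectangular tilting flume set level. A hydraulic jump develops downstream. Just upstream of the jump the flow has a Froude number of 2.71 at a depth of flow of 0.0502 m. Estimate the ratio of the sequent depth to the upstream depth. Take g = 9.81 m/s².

y₂/y₁ = 3.36

Fr₁ = 2.71 (given).
By Bélanger, y₂/y₁ = ½[√(1 + 8Fr₁²) − 1] = ½[√59.75 − 1] = 3.36.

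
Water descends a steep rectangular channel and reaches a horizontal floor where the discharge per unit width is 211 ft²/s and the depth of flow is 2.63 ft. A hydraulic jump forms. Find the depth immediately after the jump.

V₁ = q/y₁ = 211/2.63 = 80.2 ft/s. Fr₁ = V₁/√(g·y₁) = 80.2/√(32.2×2.63) = 8.72.
From the momentum equation for a rectangular channel, y₂/y₁ = ½[√(1 + 8Fr₁²) − 1] = ½[√609.0 − 1] = 11.8.
y₂ = 11.8 × 2.63 = 31.1 ft.

y₂ = 31.1 ft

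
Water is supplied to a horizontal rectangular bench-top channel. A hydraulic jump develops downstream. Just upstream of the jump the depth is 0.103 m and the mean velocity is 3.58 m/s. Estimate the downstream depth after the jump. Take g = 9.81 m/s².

y₂ = 0.470 m

Fr₁ = V₁/√(g·y₁) = 3.58/√(9.81×0.103) = 3.56.
Sequent-depth ratio: y₂/y₁ = ½[√(1 + 8Fr₁²) − 1] = ½[√102.5 − 1] = 4.56.
y₂ = 4.56 × 0.103 = 0.470 m.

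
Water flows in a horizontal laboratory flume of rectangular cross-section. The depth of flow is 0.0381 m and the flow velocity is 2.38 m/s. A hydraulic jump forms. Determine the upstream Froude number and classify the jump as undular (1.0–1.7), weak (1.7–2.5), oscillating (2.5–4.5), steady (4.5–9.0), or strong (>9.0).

Fr₁ = 3.89; oscillating jump

Fr₁ = V₁/√(g·y₁) = 2.38/√(9.81×0.0381) = 3.89.
Fr₁ = 3.89 lies in the oscillating range.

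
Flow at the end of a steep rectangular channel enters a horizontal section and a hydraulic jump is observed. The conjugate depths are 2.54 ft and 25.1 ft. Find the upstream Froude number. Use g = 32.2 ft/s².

Fr₁ = 7.33

For a rectangular channel the momentum equation gives q² = ½·g·y₁·y₂·(y₁ + y₂) = ½×32.2×2.54×25.1×27.6 = 28371.
q = √28371 = 168 ft²/s.
V₁ = q/y₁ = 66.3 ft/s; Fr₁ = V₁/√(g·y₁) = 7.33.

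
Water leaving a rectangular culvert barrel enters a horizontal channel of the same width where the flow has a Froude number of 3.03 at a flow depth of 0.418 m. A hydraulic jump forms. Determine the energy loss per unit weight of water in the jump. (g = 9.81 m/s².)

Fr₁ = 3.03 (given).
From the momentum equation for a rectangular channel, y₂/y₁ = ½[√(1 + 8Fr₁²) − 1] = ½[√74.45 − 1] = 3.81.
y₂ = 3.81 × 0.418 = 1.59 m.
Head loss: ΔE = (y₂ − y₁)³/(4y₁y₂) = (1.59 − 0.418)³/(4×0.418×1.59) = 1.63/2.67 = 0.611 m.

ΔE = 0.611 m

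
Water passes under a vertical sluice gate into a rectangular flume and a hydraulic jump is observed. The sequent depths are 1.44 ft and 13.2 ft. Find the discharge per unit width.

q = 66.9 ft²/s

For a rectangular channel the momentum equation gives q² = ½·g·y₁·y₂·(y₁ + y₂) = ½×32.2×1.44×13.2×14.6 = 4480.
q = √4480 = 66.9 ft²/s.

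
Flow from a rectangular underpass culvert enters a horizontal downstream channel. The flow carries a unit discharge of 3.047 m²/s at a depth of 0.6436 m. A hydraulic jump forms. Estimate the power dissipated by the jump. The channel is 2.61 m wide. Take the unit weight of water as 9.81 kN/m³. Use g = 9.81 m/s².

V₁ = q/y₁ = 3.047/0.6436 = 4.734 m/s. Fr₁ = V₁/√(g·y₁) = 4.734/√(9.81×0.6436) = 1.884.
From the momentum equation for a rectangular channel, y₂/y₁ = ½[√(1 + 8Fr₁²) − 1] = ½[√29.400 − 1] = 2.211.
y₂ = 2.211 × 0.6436 = 1.423 m.
Head loss: ΔE = (y₂ − y₁)³/(4y₁y₂) = (1.423 − 0.6436)³/(4×0.6436×1.423) = 0.4736/3.664 = 0.1293 m.
Q = q·b = 3.047 × 2.61 = 7.953 m³/s. P = γ·Q·ΔE = 9.81 × 7.953 × 0.1293 = 10.08 kW.

P = 10.08 kW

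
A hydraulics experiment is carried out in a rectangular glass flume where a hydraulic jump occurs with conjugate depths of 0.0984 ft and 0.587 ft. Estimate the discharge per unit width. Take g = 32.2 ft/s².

For a rectangular channel the momentum equation gives q² = ½·g·y₁·y₂·(y₁ + y₂) = ½×32.2×0.0984×0.587×0.685 = 0.637.
q = √0.637 = 0.798 ft²/s.

q = 0.798 ft²/s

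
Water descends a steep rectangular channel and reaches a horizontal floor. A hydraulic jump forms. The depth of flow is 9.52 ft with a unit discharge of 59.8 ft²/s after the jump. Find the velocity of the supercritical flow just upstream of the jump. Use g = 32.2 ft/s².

V₂ = q/y₂ = 59.8/9.52 = 6.28 ft/s; Fr₂ = V₂/√(g·y₂) = 0.359.
Since the conjugate-depth ratio holds either way, y₁/y₂ = ½[√(1 + 8Fr₂²) − 1] = ½[√2.030 − 1] = 0.212.
y₁ = 0.212 × 9.52 = 2.02 ft.
V₁ = q/y₁ = 59.8/2.02 = 29.6 ft/s.

V₁ = 29.6 ft/s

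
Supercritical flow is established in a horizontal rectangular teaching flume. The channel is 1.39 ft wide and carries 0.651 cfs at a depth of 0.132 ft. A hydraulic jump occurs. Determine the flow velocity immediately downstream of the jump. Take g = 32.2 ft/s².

V₂ = 1.79 ft/s

q = Q/b = 0.651/1.39 = 0.468 ft²/s; V₁ = q/y₁ = 3.55 ft/s. Fr₁ = V₁/√(g·y₁) = 1.72.
Conjugate-depth relation: y₂/y₁ = ½[√(1 + 8Fr₁²) − 1] = ½[√24.69 − 1] = 1.98.
y₂ = 1.98 × 0.132 = 0.262 ft.
V₂ = q/y₂ = 0.468/0.262 = 1.79 ft/s.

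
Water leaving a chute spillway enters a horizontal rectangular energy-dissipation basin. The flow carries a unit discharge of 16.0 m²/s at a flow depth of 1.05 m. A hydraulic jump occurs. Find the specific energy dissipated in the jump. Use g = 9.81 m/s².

V₁ = q/y₁ = 16.0/1.05 = 15.2 m/s. Fr₁ = V₁/√(g·y₁) = 15.2/√(9.81×1.05) = 4.75.
Bélanger equation: y₂/y₁ = ½[√(1 + 8Fr₁²) − 1] = ½[√181.3 − 1] = 6.23.
y₂ = 6.23 × 1.05 = 6.54 m.
Head loss: ΔE = (y₂ − y₁)³/(4y₁y₂) = (6.54 − 1.05)³/(4×1.05×6.54) = 166/27.5 = 6.04 m.

ΔE = 6.04 m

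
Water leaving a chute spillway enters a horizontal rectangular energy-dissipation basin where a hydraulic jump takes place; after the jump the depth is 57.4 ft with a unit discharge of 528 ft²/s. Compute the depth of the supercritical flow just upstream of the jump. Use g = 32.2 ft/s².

y₁ = 4.85 ft

V₂ = q/y₂ = 528/57.4 = 9.20 ft/s; Fr₂ = V₂/√(g·y₂) = 0.214.
From the momentum equation (using Fr₂), y₁/y₂ = ½[√(1 + 8Fr₂²) − 1] = ½[√1.366 − 1] = 0.0844.
y₁ = 0.0844 × 57.4 = 4.85 ft.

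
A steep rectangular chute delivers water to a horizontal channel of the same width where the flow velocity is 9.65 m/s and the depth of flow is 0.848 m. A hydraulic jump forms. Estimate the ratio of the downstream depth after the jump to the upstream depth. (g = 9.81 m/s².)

y₂/y₁ = 4.26

Fr₁ = V₁/√(g·y₁) = 9.65/√(9.81×0.848) = 3.35.
Conjugate-depth relation: y₂/y₁ = ½[√(1 + 8Fr₁²) − 1] = ½[√90.55 − 1] = 4.26.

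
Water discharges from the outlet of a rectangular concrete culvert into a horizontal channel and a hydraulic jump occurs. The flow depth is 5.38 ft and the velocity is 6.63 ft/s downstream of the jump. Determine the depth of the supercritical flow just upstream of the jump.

y₁ = 1.99 ft

Fr₂ = V₂/√(g·y₂) = 6.63/√(32.2×5.38) = 0.504.
The Bélanger relation is symmetric: y₁/y₂ = ½[√(1 + 8Fr₂²) − 1] = ½[√3.030 − 1] = 0.370.
y₁ = 0.370 × 5.38 = 1.99 ft.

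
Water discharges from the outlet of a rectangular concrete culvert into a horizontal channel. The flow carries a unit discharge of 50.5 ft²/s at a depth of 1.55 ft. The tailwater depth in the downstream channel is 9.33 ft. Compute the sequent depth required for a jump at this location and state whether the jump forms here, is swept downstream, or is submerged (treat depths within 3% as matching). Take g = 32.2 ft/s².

V₁ = q/y₁ = 50.5/1.55 = 32.6 ft/s. Fr₁ = V₁/√(g·y₁) = 32.6/√(32.2×1.55) = 4.61.
Sequent-depth ratio: y₂/y₁ = ½[√(1 + 8Fr₁²) − 1] = ½[√171.1 − 1] = 6.04.
y₂ = 6.04 × 1.55 = 9.36 ft.
Tailwater y_tw = 9.33 ft: y_tw ≈ y₂, so the jump forms here.

y₂ = 9.36 ft; the jump forms here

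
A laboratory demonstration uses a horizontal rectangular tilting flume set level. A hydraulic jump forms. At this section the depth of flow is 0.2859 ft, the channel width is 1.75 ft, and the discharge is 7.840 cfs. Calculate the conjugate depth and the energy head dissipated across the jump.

y₂ = 1.950 ft; ΔE = 2.067 ft

q = Q/b = 7.840/1.75 = 4.480 ft²/s; V₁ = q/y₁ = 15.67 ft/s. Fr₁ = V₁/√(g·y₁) = 5.165.
By Bélanger, y₂/y₁ = ½[√(1 + 8Fr₁²) − 1] = ½[√214.38 − 1] = 6.821.
y₂ = 6.821 × 0.2859 = 1.950 ft.
Head loss: ΔE = (y₂ − y₁)³/(4y₁y₂) = (1.950 − 0.2859)³/(4×0.2859×1.950) = 4.609/2.230 = 2.067 ft.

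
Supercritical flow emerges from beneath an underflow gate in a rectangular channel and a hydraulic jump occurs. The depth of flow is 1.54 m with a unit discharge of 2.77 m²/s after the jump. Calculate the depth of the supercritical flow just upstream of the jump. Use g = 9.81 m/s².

V₂ = q/y₂ = 2.77/1.54 = 1.80 m/s; Fr₂ = V₂/√(g·y₂) = 0.463.
Since the conjugate-depth ratio holds either way, y₁/y₂ = ½[√(1 + 8Fr₂²) − 1] = ½[√2.713 − 1] = 0.324.
y₁ = 0.324 × 1.54 = 0.498 m.

y₁ = 0.498 m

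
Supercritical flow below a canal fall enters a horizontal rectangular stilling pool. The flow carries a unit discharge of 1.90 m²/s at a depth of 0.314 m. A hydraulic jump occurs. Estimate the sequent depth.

y₂ = 1.38 m

V₁ = q/y₁ = 1.90/0.314 = 6.05 m/s. Fr₁ = V₁/√(g·y₁) = 6.05/√(9.81×0.314) = 3.45.
Conjugate-depth relation: y₂/y₁ = ½[√(1 + 8Fr₁²) − 1] = ½[√96.09 − 1] = 4.40.
y₂ = 4.40 × 0.314 = 1.38 m.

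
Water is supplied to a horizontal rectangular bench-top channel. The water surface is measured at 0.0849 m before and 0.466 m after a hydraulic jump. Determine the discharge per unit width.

q = 0.327 m²/s

For a rectangular channel the momentum equation gives q² = ½·g·y₁·y₂·(y₁ + y₂) = ½×9.81×0.0849×0.466×0.551 = 0.107.
q = √0.107 = 0.327 m²/s.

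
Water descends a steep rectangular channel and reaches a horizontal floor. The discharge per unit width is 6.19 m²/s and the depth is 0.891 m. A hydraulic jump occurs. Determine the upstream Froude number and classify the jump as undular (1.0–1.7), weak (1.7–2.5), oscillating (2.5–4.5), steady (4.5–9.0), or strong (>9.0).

V₁ = q/y₁ = 6.19/0.891 = 6.95 m/s. Fr₁ = V₁/√(g·y₁) = 6.95/√(9.81×0.891) = 2.35.
Fr₁ = 2.35 lies in the weak range.

Fr₁ = 2.35; weak jump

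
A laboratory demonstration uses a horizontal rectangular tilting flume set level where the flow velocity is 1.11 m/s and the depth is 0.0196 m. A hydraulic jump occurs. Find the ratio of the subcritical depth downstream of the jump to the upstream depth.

y₂/y₁ = 3.11

Fr₁ = V₁/√(g·y₁) = 1.11/√(9.81×0.0196) = 2.53.
Conjugate-depth relation: y₂/y₁ = ½[√(1 + 8Fr₁²) − 1] = ½[√52.26 − 1] = 3.11.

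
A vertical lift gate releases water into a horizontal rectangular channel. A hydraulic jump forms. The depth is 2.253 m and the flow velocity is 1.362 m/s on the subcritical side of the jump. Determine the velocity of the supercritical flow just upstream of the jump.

V₁ = 9.302 m/s

Fr₂ = V₂/√(g·y₂) = 1.362/√(9.81×2.253) = 0.2897.
Since the conjugate-depth ratio holds either way, y₁/y₂ = ½[√(1 + 8Fr₂²) − 1] = ½[√1.6715 − 1] = 0.1464.
y₁ = 0.1464 × 2.253 = 0.3299 m.
V₁ = q/y₁ = 3.069/0.3299 = 9.302 m/s.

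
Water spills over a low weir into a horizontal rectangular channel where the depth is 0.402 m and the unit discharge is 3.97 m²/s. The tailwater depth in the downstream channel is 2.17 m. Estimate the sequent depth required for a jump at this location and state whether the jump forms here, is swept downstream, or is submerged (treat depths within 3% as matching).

y₂ = 2.63 m; the jump is swept downstream

V₁ = q/y₁ = 3.97/0.402 = 9.88 m/s. Fr₁ = V₁/√(g·y₁) = 9.88/√(9.81×0.402) = 4.97.
Sequent-depth ratio: y₂/y₁ = ½[√(1 + 8Fr₁²) − 1] = ½[√198.8 − 1] = 6.55.
y₂ = 6.55 × 0.402 = 2.63 m.
Tailwater y_tw = 2.17 m: y_tw < y₂, so the jump is swept downstream.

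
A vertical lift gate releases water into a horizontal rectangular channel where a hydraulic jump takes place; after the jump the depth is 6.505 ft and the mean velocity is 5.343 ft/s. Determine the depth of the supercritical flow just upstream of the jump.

y₁ = 1.450 ft

Fr₂ = V₂/√(g·y₂) = 5.343/√(32.2×6.505) = 0.3692.
The Bélanger relation is symmetric: y₁/y₂ = ½[√(1 + 8Fr₂²) − 1] = ½[√2.0903 − 1] = 0.2229.
y₁ = 0.2229 × 6.505 = 1.450 ft.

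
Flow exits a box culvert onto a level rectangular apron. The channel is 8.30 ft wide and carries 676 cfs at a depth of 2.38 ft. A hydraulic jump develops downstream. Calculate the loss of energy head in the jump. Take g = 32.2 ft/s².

ΔE = 7.83 ft

q = Q/b = 676/8.30 = 81.4 ft²/s; V₁ = q/y₁ = 34.2 ft/s. Fr₁ = V₁/√(g·y₁) = 3.91.
Conjugate-depth relation: y₂/y₁ = ½[√(1 + 8Fr₁²) − 1] = ½[√123.2 − 1] = 5.05.
y₂ = 5.05 × 2.38 = 12.0 ft.
Head loss: ΔE = (y₂ − y₁)³/(4y₁y₂) = (12.0 − 2.38)³/(4×2.38×12.0) = 896/114 = 7.83 ft.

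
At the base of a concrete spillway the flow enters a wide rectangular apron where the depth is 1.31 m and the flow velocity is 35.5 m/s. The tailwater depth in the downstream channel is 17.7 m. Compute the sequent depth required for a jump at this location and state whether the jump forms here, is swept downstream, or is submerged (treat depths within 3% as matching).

Fr₁ = V₁/√(g·y₁) = 35.5/√(9.81×1.31) = 9.90.
Sequent-depth ratio: y₂/y₁ = ½[√(1 + 8Fr₁²) − 1] = ½[√785.5 − 1] = 13.5.
y₂ = 13.5 × 1.31 = 17.7 m.
Tailwater y_tw = 17.7 m: y_tw ≈ y₂, so the jump forms here.

y₂ = 17.7 m; the jump forms here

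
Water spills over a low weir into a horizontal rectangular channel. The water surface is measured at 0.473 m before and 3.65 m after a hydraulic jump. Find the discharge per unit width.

For a rectangular channel the momentum equation gives q² = ½·g·y₁·y₂·(y₁ + y₂) = ½×9.81×0.473×3.65×4.12 = 34.9.
q = √34.9 = 5.91 m²/s.

q = 5.91 m²/s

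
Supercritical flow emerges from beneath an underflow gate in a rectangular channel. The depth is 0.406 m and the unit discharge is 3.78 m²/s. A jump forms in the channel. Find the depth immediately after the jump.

V₁ = q/y₁ = 3.78/0.406 = 9.31 m/s. Fr₁ = V₁/√(g·y₁) = 9.31/√(9.81×0.406) = 4.67.
Bélanger equation: y₂/y₁ = ½[√(1 + 8Fr₁²) − 1] = ½[√175.1 − 1] = 6.12.
y₂ = 6.12 × 0.406 = 2.48 m.

y₂ = 2.48 m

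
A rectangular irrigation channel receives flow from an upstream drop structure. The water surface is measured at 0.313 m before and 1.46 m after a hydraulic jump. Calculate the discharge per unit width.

q = 1.99 m²/s

For a rectangular channel the momentum equation gives q² = ½·g·y₁·y₂·(y₁ + y₂) = ½×9.81×0.313×1.46×1.77 = 3.97.
q = √3.97 = 1.99 m²/s.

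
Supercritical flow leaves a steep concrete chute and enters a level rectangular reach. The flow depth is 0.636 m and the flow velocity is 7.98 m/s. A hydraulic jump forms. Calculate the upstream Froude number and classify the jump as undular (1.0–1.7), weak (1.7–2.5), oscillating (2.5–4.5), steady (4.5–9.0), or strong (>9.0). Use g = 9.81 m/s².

Fr₁ = V₁/√(g·y₁) = 7.98/√(9.81×0.636) = 3.19.
Fr₁ = 3.19 lies in the oscillating range.

Fr₁ = 3.19; oscillating jump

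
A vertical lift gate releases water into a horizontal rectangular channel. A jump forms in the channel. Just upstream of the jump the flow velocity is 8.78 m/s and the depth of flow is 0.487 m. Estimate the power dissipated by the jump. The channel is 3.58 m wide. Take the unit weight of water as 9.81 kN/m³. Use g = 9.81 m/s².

P = 261 kW

Fr₁ = V₁/√(g·y₁) = 8.78/√(9.81×0.487) = 4.02.
From the momentum equation for a rectangular channel, y₂/y₁ = ½[√(1 + 8Fr₁²) − 1] = ½[√130.1 − 1] = 5.20.
y₂ = 5.20 × 0.487 = 2.53 m.
q = V₁·y₁ = 8.78 × 0.487 = 4.28 m²/s. V₂ = q/y₂ = 4.28/2.53 = 1.69 m/s. E₁ = y₁ + V₁²/2g = 4.42 m; E₂ = y₂ + V₂²/2g = 2.68 m. ΔE = E₁ − E₂ = 1.74 m.
Q = q·b = 4.28 × 3.58 = 15.3 m³/s. P = γ·Q·ΔE = 9.81 × 15.3 × 1.74 = 261 kW.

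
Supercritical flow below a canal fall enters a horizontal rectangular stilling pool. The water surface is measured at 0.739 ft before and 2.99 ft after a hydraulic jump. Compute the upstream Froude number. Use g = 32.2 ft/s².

For a rectangular channel the momentum equation gives q² = ½·g·y₁·y₂·(y₁ + y₂) = ½×32.2×0.739×2.99×3.73 = 133.
q = √133 = 11.5 ft²/s.
V₁ = q/y₁ = 15.6 ft/s; Fr₁ = V₁/√(g·y₁) = 3.20.

Fr₁ = 3.20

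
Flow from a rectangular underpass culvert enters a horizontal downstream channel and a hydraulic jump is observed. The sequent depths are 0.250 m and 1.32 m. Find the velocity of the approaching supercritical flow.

V₁ = 6.38 m/s

For a rectangular channel the momentum equation gives q² = ½·g·y₁·y₂·(y₁ + y₂) = ½×9.81×0.250×1.32×1.57 = 2.54.
q = √2.54 = 1.59 m²/s.
V₁ = q/y₁ = 1.59/0.250 = 6.38 m/s.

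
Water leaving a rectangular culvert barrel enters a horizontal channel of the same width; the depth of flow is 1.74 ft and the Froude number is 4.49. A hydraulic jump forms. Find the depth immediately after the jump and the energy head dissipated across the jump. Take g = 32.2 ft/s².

y₂ = 10.2 ft; ΔE = 8.56 ft

Fr₁ = 4.49 (given).
Bélanger equation: y₂/y₁ = ½[√(1 + 8Fr₁²) − 1] = ½[√162.3 − 1] = 5.87.
y₂ = 5.87 × 1.74 = 10.2 ft.
Head loss: ΔE = (y₂ − y₁)³/(4y₁y₂) = (10.2 − 1.74)³/(4×1.74×10.2) = 608/71.1 = 8.56 ft.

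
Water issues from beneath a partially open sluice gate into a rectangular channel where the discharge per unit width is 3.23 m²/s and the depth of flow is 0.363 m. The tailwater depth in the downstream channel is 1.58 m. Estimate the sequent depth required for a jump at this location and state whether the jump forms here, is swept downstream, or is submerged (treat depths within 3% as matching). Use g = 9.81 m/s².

V₁ = q/y₁ = 3.23/0.363 = 8.90 m/s. Fr₁ = V₁/√(g·y₁) = 8.90/√(9.81×0.363) = 4.72.
Conjugate-depth relation: y₂/y₁ = ½[√(1 + 8Fr₁²) − 1] = ½[√178.9 − 1] = 6.19.
y₂ = 6.19 × 0.363 = 2.25 m.
Tailwater y_tw = 1.58 m: y_tw < y₂, so the jump is swept downstream.

y₂ = 2.25 m; the jump is swept downstream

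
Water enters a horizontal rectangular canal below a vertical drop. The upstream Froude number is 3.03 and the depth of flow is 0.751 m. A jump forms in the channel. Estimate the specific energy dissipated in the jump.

Fr₁ = 3.03 (given).
Sequent-depth ratio: y₂/y₁ = ½[√(1 + 8Fr₁²) − 1] = ½[√74.45 − 1] = 3.81.
y₂ = 3.81 × 0.751 = 2.86 m.
V₁ = Fr₁·√(g·y₁) = 3.03×√(9.81×0.751) = 8.22 m/s; q = V₁·y₁ = 6.18 m²/s. V₂ = q/y₂ = 6.18/2.86 = 2.16 m/s. E₁ = y₁ + V₁²/2g = 4.20 m; E₂ = y₂ + V₂²/2g = 3.10 m. ΔE = E₁ − E₂ = 1.10 m.

ΔE = 1.10 m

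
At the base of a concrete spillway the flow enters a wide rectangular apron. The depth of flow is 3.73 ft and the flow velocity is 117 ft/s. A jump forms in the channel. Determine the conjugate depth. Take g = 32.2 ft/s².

Fr₁ = V₁/√(g·y₁) = 117/√(32.2×3.73) = 10.7.
Sequent-depth ratio: y₂/y₁ = ½[√(1 + 8Fr₁²) − 1] = ½[√912.8 − 1] = 14.6.
y₂ = 14.6 × 3.73 = 54.5 ft.

y₂ = 54.5 ft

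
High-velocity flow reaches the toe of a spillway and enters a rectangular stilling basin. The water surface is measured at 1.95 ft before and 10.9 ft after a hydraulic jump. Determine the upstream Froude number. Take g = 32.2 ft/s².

For a rectangular channel the momentum equation gives q² = ½·g·y₁·y₂·(y₁ + y₂) = ½×32.2×1.95×10.9×12.8 = 4397.
q = √4397 = 66.3 ft²/s.
V₁ = q/y₁ = 34.0 ft/s; Fr₁ = V₁/√(g·y₁) = 4.29.

Fr₁ = 4.29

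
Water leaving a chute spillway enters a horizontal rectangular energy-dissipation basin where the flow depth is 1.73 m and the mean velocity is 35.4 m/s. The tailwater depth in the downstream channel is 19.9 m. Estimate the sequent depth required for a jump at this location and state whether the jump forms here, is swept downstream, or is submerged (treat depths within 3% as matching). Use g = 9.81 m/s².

Fr₁ = V₁/√(g·y₁) = 35.4/√(9.81×1.73) = 8.59.
By Bélanger, y₂/y₁ = ½[√(1 + 8Fr₁²) − 1] = ½[√591.7 − 1] = 11.7.
y₂ = 11.7 × 1.73 = 20.2 m.
Tailwater y_tw = 19.9 m: y_tw ≈ y₂, so the jump forms here.

y₂ = 20.2 m; the jump forms here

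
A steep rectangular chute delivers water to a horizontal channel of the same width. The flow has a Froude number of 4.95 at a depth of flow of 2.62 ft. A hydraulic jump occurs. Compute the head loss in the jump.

ΔE = 16.9 ft

Fr₁ = 4.95 (given).
By Bélanger, y₂/y₁ = ½[√(1 + 8Fr₁²) − 1] = ½[√197.0 − 1] = 6.52.
y₂ = 6.52 × 2.62 = 17.1 ft.
V₁ = Fr₁·√(g·y₁) = 4.95×√(32.2×2.62) = 45.5 ft/s; q = V₁·y₁ = 119 ft²/s. V₂ = q/y₂ = 119/17.1 = 6.98 ft/s. E₁ = y₁ + V₁²/2g = 34.7 ft; E₂ = y₂ + V₂²/2g = 17.8 ft. ΔE = E₁ − E₂ = 16.9 ft.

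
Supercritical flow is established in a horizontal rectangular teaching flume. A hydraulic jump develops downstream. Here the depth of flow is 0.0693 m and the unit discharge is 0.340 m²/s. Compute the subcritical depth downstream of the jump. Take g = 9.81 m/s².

V₁ = q/y₁ = 0.340/0.0693 = 4.91 m/s. Fr₁ = V₁/√(g·y₁) = 4.91/√(9.81×0.0693) = 5.95.
Conjugate-depth relation: y₂/y₁ = ½[√(1 + 8Fr₁²) − 1] = ½[√284.3 − 1] = 7.93.
y₂ = 7.93 × 0.0693 = 0.550 m.

y₂ = 0.550 m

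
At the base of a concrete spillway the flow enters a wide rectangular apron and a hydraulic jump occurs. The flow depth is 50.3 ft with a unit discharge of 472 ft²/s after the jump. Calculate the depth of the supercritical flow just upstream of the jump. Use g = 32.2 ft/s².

V₂ = q/y₂ = 472/50.3 = 9.38 ft/s; Fr₂ = V₂/√(g·y₂) = 0.233.
Since the conjugate-depth ratio holds either way, y₁/y₂ = ½[√(1 + 8Fr₂²) − 1] = ½[√1.435 − 1] = 0.0989.
y₁ = 0.0989 × 50.3 = 4.98 ft.

y₁ = 4.98 ft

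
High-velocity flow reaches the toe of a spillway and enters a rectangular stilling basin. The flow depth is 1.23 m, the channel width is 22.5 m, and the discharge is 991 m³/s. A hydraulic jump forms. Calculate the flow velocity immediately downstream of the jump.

q = Q/b = 991/22.5 = 44.0 m²/s; V₁ = q/y₁ = 35.8 m/s. Fr₁ = V₁/√(g·y₁) = 10.3.
Sequent-depth ratio: y₂/y₁ = ½[√(1 + 8Fr₁²) − 1] = ½[√851.1 − 1] = 14.1.
y₂ = 14.1 × 1.23 = 17.3 m.
V₂ = q/y₂ = 44.0/17.3 = 2.54 m/s.

V₂ = 2.54 m/s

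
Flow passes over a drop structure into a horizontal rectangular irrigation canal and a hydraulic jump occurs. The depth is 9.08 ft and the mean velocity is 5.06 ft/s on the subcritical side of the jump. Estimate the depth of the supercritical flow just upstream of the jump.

Fr₂ = V₂/√(g·y₂) = 5.06/√(32.2×9.08) = 0.296.
The Bélanger relation is symmetric: y₁/y₂ = ½[√(1 + 8Fr₂²) − 1] = ½[√1.701 − 1] = 0.152.
y₁ = 0.152 × 9.08 = 1.38 ft.

y₁ = 1.38 ft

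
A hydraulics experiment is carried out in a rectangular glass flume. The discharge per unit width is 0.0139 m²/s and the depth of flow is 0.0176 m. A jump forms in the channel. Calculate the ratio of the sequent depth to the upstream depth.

y₂/y₁ = 2.23

V₁ = q/y₁ = 0.0139/0.0176 = 0.790 m/s. Fr₁ = V₁/√(g·y₁) = 0.790/√(9.81×0.0176) = 1.90.
By Bélanger, y₂/y₁ = ½[√(1 + 8Fr₁²) − 1] = ½[√29.90 − 1] = 2.23.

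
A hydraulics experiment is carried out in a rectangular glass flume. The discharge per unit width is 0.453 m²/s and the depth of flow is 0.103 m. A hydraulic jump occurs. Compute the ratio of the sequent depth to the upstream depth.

y₂/y₁ = 5.71

V₁ = q/y₁ = 0.453/0.103 = 4.40 m/s. Fr₁ = V₁/√(g·y₁) = 4.40/√(9.81×0.103) = 4.38.
By Bélanger, y₂/y₁ = ½[√(1 + 8Fr₁²) − 1] = ½[√154.1 − 1] = 5.71.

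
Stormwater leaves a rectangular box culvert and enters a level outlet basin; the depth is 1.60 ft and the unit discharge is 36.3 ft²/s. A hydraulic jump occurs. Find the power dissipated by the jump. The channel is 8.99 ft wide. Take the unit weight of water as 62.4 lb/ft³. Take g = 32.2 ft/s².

V₁ = q/y₁ = 36.3/1.60 = 22.7 ft/s. Fr₁ = V₁/√(g·y₁) = 22.7/√(32.2×1.60) = 3.16.
By Bélanger, y₂/y₁ = ½[√(1 + 8Fr₁²) − 1] = ½[√80.93 − 1] = 4.00.
y₂ = 4.00 × 1.60 = 6.40 ft.
Head loss: ΔE = (y₂ − y₁)³/(4y₁y₂) = (6.40 − 1.60)³/(4×1.60×6.40) = 110/40.9 = 2.70 ft.
Q = q·b = 36.3 × 8.99 = 326 cfs. P = γ·Q·ΔE/550 = 62.4 × 326 × 2.70 / 550 = 99.8 hp.

P = 99.8 hp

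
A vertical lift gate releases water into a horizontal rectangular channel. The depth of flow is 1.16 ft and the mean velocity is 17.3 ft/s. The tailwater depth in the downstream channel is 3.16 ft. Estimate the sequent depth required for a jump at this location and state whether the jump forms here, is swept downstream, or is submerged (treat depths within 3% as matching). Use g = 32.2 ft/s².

y₂ = 4.10 ft; the jump is swept downstream

Fr₁ = V₁/√(g·y₁) = 17.3/√(32.2×1.16) = 2.83.
Conjugate-depth relation: y₂/y₁ = ½[√(1 + 8Fr₁²) − 1] = ½[√65.10 − 1] = 3.53.
y₂ = 3.53 × 1.16 = 4.10 ft.
Tailwater y_tw = 3.16 ft: y_tw < y₂, so the jump is swept downstream.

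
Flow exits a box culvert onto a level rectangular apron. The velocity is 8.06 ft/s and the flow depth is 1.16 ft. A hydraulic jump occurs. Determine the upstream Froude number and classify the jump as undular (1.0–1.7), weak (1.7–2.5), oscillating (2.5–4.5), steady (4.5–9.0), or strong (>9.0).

Fr₁ = 1.32; undular jump

Fr₁ = V₁/√(g·y₁) = 8.06/√(32.2×1.16) = 1.32.
Fr₁ = 1.32 lies in the undular range.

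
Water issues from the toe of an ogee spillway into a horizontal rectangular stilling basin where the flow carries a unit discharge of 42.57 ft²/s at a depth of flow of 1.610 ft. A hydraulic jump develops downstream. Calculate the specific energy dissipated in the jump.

ΔE = 4.383 ft

V₁ = q/y₁ = 42.57/1.610 = 26.44 ft/s. Fr₁ = V₁/√(g·y₁) = 26.44/√(32.2×1.610) = 3.672.
By Bélanger, y₂/y₁ = ½[√(1 + 8Fr₁²) − 1] = ½[√108.89 − 1] = 4.717.
y₂ = 4.717 × 1.610 = 7.595 ft.
V₂ = q/y₂ = 42.57/7.595 = 5.605 ft/s. E₁ = y₁ + V₁²/2g = 12.47 ft; E₂ = y₂ + V₂²/2g = 8.083 ft. ΔE = E₁ − E₂ = 4.383 ft.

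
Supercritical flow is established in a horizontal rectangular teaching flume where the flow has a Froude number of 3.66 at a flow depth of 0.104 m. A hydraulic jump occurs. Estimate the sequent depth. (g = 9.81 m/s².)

y₂ = 0.489 m

Fr₁ = 3.66 (given).
Sequent-depth ratio: y₂/y₁ = ½[√(1 + 8Fr₁²) − 1] = ½[√108.2 − 1] = 4.70.
y₂ = 4.70 × 0.104 = 0.489 m.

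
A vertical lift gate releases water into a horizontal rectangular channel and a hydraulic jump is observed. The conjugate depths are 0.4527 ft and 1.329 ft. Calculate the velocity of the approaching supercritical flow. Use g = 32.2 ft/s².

V₁ = 9.177 ft/s

For a rectangular channel the momentum equation gives q² = ½·g·y₁·y₂·(y₁ + y₂) = ½×32.2×0.4527×1.329×1.782 = 17.26.
q = √17.26 = 4.154 ft²/s.
V₁ = q/y₁ = 4.154/0.4527 = 9.177 ft/s.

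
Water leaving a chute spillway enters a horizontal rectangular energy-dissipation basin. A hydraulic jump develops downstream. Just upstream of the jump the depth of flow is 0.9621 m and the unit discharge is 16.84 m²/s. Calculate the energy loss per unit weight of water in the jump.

V₁ = q/y₁ = 16.84/0.9621 = 17.50 m/s. Fr₁ = V₁/√(g·y₁) = 17.50/√(9.81×0.9621) = 5.697.
Bélanger equation: y₂/y₁ = ½[√(1 + 8Fr₁²) − 1] = ½[√260.68 − 1] = 7.573.
y₂ = 7.573 × 0.9621 = 7.286 m.
V₂ = q/y₂ = 16.84/7.286 = 2.311 m/s. E₁ = y₁ + V₁²/2g = 16.58 m; E₂ = y₂ + V₂²/2g = 7.558 m. ΔE = E₁ − E₂ = 9.019 m.

ΔE = 9.019 m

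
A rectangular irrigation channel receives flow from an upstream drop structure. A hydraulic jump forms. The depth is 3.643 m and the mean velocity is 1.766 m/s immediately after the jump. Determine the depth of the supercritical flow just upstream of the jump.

Fr₂ = V₂/√(g·y₂) = 1.766/√(9.81×3.643) = 0.2954.
From the momentum equation (using Fr₂), y₁/y₂ = ½[√(1 + 8Fr₂²) − 1] = ½[√1.6981 − 1] = 0.1516.
y₁ = 0.1516 × 3.643 = 0.5521 m.

y₁ = 0.5521 m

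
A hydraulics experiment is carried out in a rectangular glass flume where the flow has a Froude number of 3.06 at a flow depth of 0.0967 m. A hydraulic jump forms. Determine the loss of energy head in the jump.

Fr₁ = 3.06 (given).
From the momentum equation for a rectangular channel, y₂/y₁ = ½[√(1 + 8Fr₁²) − 1] = ½[√75.91 − 1] = 3.86.
y₂ = 3.86 × 0.0967 = 0.373 m.
Head loss: ΔE = (y₂ − y₁)³/(4y₁y₂) = (0.373 − 0.0967)³/(4×0.0967×0.373) = 0.0211/0.144 = 0.146 m.

ΔE = 0.146 m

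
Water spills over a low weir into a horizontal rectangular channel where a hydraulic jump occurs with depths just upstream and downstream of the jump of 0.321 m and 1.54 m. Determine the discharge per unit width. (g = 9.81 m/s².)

q = 2.12 m²/s

For a rectangular channel the momentum equation gives q² = ½·g·y₁·y₂·(y₁ + y₂) = ½×9.81×0.321×1.54×1.86 = 4.51.
q = √4.51 = 2.12 m²/s.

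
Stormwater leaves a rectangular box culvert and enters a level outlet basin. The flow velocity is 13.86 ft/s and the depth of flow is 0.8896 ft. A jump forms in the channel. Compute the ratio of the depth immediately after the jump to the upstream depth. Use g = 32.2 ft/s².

Fr₁ = V₁/√(g·y₁) = 13.86/√(32.2×0.8896) = 2.590.
Bélanger equation: y₂/y₁ = ½[√(1 + 8Fr₁²) − 1] = ½[√54.650 − 1] = 3.196.

y₂/y₁ = 3.196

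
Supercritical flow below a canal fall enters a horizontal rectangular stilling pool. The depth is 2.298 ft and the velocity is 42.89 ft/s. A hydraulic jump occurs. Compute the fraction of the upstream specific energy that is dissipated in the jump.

ΔE/E₁ = 0.489 (48.9%)

Fr₁ = V₁/√(g·y₁) = 42.89/√(32.2×2.298) = 4.986.
Sequent-depth ratio: y₂/y₁ = ½[√(1 + 8Fr₁²) − 1] = ½[√199.88 − 1] = 6.569.
y₂ = 6.569 × 2.298 = 15.10 ft.
E₁ = y₁ + V₁²/2g = 30.86 ft. ΔE = (y₂ − y₁)³/(4y₁y₂) = 15.10 ft. ΔE/E₁ = 15.10/30.86 = 0.489.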